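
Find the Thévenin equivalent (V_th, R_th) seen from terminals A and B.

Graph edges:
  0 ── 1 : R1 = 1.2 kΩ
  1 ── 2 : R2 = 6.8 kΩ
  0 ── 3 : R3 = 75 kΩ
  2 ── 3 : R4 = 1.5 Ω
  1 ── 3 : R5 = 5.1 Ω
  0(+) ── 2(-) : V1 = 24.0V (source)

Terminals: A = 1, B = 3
Step 1 — V_th is the open-circuit voltage V_A - V_B (nothing connected across the terminals).
Nodal analysis, taking node 2 as the 0 V reference.
Source V1 fixes V_0 = 24 V.
KCL at each unknown node (sum of currents leaving = 0; resistances in Ω):
  Node 1: (V_1 - 24)/1200 + (V_1 - 0)/6800 + (V_1 - V_3)/5.1 = 0
  Node 3: (V_3 - 24)/75000 + (V_3 - 0)/1.5 + (V_3 - V_1)/5.1 = 0
Collecting terms (coefficients in siemens):
  0.1971·V_1 - 0.1961·V_3 = 0.02
  0.8628·V_3 - 0.1961·V_1 = 0.00032
Determinant D = (0.1971)(0.8628) - (-0.1961)(-0.1961) = 0.1316
V_1 = [(0.02)(0.8628) - (-0.1961)(0.00032)]/D = 0.1316 V
V_3 = [(0.1971)(0.00032) - (0.02)(-0.1961)]/D = 0.03029 V
V_th = V_1 - V_3 = 0.1316 - 0.03029 = 0.1013 V
Step 2 — R_th: zero the source — replace V1 by a short circuit (node 2 merges into node 0) — and find the resistance seen between A (node 1) and B (node 3).
Reduce the network between node 1 (A) and node 3 (B) by series/parallel combination:
  Rp1 = R1 ‖ R2 (parallel, both between nodes 0 and 1) = 1/(1/1200 + 1/6800) = 1020 Ω
  Rp2 = R3 ‖ R4 (parallel, both between nodes 0 and 3) = 1/(1/75000 + 1/1.5) = 1.5 Ω
  Rs1 = Rp1 + Rp2 (series, joined only at node 0) = 1020 + 1.5 = 1021 Ω
  Rp3 = R5 ‖ Rs1 (parallel, both between nodes 1 and 3) = 1/(1/5.1 + 1/1021) = 5.075 Ω
R_th = 5.075 Ω

Final answer: V_th = 0.1013 V, R_th = 5.075 Ω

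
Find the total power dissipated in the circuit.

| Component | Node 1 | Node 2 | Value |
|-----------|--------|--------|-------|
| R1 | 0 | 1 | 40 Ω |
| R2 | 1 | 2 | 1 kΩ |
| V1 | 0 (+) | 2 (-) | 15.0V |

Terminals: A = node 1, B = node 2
Nodal analysis, taking node 2 as the 0 V reference.
Source V1 fixes V_0 = 15 V.
KCL at each unknown node (sum of currents leaving = 0; resistances in Ω):
  Node 1: (V_1 - 15)/40 + (V_1 - 0)/1000 = 0
Collecting terms: 0.026 × V_1 = 0.375  =>  V_1 = 14.42 V
Power in each resistor, P = (ΔV)²/R:
  P_R1 = (15 - 14.42)²/40 = 0.008321 W
  P_R2 = (14.42 - 0)²/1000 = 0.208 W
P_total = P_R1 + P_R2 = 0.2163 W

Final answer: 0.2163 W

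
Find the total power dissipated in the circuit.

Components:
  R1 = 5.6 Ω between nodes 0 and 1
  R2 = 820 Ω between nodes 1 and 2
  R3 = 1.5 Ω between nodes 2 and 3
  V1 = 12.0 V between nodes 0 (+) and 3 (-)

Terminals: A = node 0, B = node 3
Nodal analysis, taking node 3 as the 0 V reference.
Source V1 fixes V_0 = 12 V.
KCL at each unknown node (sum of currents leaving = 0; resistances in Ω):
  Node 1: (V_1 - 12)/5.6 + (V_1 - V_2)/820 = 0
  Node 2: (V_2 - V_1)/820 + (V_2 - 0)/1.5 = 0
Collecting terms (coefficients in siemens):
  0.1798·V_1 - 0.00122·V_2 = 2.143
  0.6679·V_2 - 0.00122·V_1 = 0
Determinant D = (0.1798)(0.6679) - (-0.00122)(-0.00122) = 0.1201
V_1 = [(2.143)(0.6679) - (-0.00122)(0)]/D = 11.92 V
V_2 = [(0.1798)(0) - (2.143)(-0.00122)]/D = 0.02176 V
Power in each resistor, P = (ΔV)²/R:
  P_R1 = (12 - 11.92)²/5.6 = 0.001179 W
  P_R2 = (11.92 - 0.02176)²/820 = 0.1726 W
  P_R3 = (0.02176 - 0)²/1.5 = 0.0003157 W
P_total = P_R1 + P_R2 + P_R3 = 0.1741 W

Final answer: 0.1741 W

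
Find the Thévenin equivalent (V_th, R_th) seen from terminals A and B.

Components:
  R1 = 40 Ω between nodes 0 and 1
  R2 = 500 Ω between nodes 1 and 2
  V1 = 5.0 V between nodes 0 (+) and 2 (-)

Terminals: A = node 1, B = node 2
Step 1 — V_th is the open-circuit voltage V_A - V_B (nothing connected across the terminals).
Nodal analysis, taking node 2 as the 0 V reference.
Source V1 fixes V_0 = 5 V.
KCL at each unknown node (sum of currents leaving = 0; resistances in Ω):
  Node 1: (V_1 - 5)/40 + (V_1 - 0)/500 = 0
Collecting terms: 0.027 × V_1 = 0.125  =>  V_1 = 4.63 V
V_th = V_1 - V_2 = 4.63 - 0 = 4.63 V
Step 2 — R_th: zero the source — replace V1 by a short circuit (node 2 merges into node 0) — and find the resistance seen between A (node 1) and B (node 0).
Reduce the network between node 1 (A) and node 0 (B) by series/parallel combination:
  Rp1 = R1 ‖ R2 (parallel, both between nodes 0 and 1) = 1/(1/40 + 1/500) = 37.04 Ω
R_th = 37.04 Ω

Final answer: V_th = 4.63 V, R_th = 37.04 Ω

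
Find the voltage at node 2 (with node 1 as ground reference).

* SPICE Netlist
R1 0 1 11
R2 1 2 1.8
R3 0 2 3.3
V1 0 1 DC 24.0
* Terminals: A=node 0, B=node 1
Nodal analysis, taking node 1 as the 0 V reference.
Source V1 fixes V_0 = 24 V.
KCL at each unknown node (sum of currents leaving = 0; resistances in Ω):
  Node 2: (V_2 - 0)/1.8 + (V_2 - 24)/3.3 = 0
Collecting terms: 0.8586 × V_2 = 7.273  =>  V_2 = 8.471 V
The requested potential is V_2 = 8.471 V.

Final answer: V_2 = 8.471 V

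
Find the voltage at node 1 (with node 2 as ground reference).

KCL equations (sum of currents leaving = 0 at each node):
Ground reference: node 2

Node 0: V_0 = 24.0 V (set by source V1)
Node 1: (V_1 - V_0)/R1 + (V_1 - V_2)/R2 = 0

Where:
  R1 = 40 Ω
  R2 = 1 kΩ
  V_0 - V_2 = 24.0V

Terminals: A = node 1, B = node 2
Nodal analysis, taking node 2 as the 0 V reference.
Source V1 fixes V_0 = 24 V.
KCL at each unknown node (sum of currents leaving = 0; resistances in Ω):
  Node 1: (V_1 - 24)/40 + (V_1 - 0)/1000 = 0
Collecting terms: 0.026 × V_1 = 0.6  =>  V_1 = 23.08 V
The requested potential is V_1 = 23.08 V.

Final answer: V_1 = 23.08 V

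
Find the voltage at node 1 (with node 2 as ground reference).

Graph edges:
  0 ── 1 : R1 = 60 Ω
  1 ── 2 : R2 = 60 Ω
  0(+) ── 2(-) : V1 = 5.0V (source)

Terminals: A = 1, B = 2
Nodal analysis, taking node 2 as the 0 V reference.
Source V1 fixes V_0 = 5 V.
KCL at each unknown node (sum of currents leaving = 0; resistances in Ω):
  Node 1: (V_1 - 5)/60 + (V_1 - 0)/60 = 0
Collecting terms: 0.03333 × V_1 = 0.08333  =>  V_1 = 2.5 V
The requested potential is V_1 = 2.5 V.

Final answer: V_1 = 2.5 V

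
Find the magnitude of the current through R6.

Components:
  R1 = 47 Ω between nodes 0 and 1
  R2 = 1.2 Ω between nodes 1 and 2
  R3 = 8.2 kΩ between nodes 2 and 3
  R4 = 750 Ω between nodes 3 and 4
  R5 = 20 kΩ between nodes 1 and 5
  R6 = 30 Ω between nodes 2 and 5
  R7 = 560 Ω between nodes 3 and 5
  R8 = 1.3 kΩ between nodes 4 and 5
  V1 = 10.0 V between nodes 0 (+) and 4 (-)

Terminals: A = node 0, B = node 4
Nodal analysis, taking node 4 as the 0 V reference.
Source V1 fixes V_0 = 10 V.
KCL at each unknown node (sum of currents leaving = 0; resistances in Ω):
  Node 1: (V_1 - 10)/47 + (V_1 - V_2)/1.2 + (V_1 - V_5)/20000 = 0
  Node 2: (V_2 - V_1)/1.2 + (V_2 - V_3)/8200 + (V_2 - V_5)/30 = 0
  Node 3: (V_3 - V_2)/8200 + (V_3 - 0)/750 + (V_3 - V_5)/560 = 0
  Node 5: (V_5 - V_1)/20000 + (V_5 - V_2)/30 + (V_5 - V_3)/560 + (V_5 - 0)/1300 = 0
Collecting terms (coefficients in siemens):
  0.8547·V_1 - 0.8333·V_2 - 0.00005·V_5 = 0.2128
  0.8668·V_2 - 0.8333·V_1 - 0.000122·V_3 - 0.03333·V_5 = 0
  0.003241·V_3 - 0.000122·V_2 - 0.001786·V_5 = 0
  0.03594·V_5 - 0.00005·V_1 - 0.03333·V_2 - 0.001786·V_3 = 0
Solving these 4 simultaneous equations (Gaussian elimination) gives:
  V_1 = 9.347 V, V_2 = 9.33 V, V_3 = 5.271 V, V_5 = 8.929 V
I_R6 = (V_2 - V_5)/R6 = (9.33 - 8.929)/30 = 0.01338 A
|I_R6| = 0.01338 A

Final answer: |I_R6| = 0.01338 A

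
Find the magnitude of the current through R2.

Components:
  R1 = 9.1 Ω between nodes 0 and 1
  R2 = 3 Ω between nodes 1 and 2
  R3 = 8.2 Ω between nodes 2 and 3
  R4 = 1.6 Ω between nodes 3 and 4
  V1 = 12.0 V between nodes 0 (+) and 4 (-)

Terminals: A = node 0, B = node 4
Nodal analysis, taking node 4 as the 0 V reference.
Source V1 fixes V_0 = 12 V.
KCL at each unknown node (sum of currents leaving = 0; resistances in Ω):
  Node 1: (V_1 - 12)/9.1 + (V_1 - V_2)/3 = 0
  Node 2: (V_2 - V_1)/3 + (V_2 - V_3)/8.2 = 0
  Node 3: (V_3 - V_2)/8.2 + (V_3 - 0)/1.6 = 0
Collecting terms (coefficients in siemens):
  0.4432·V_1 - 0.3333·V_2 = 1.319
  0.4553·V_2 - 0.3333·V_1 - 0.122·V_3 = 0
  0.747·V_3 - 0.122·V_2 = 0
Solving these 3 simultaneous equations (Gaussian elimination) gives:
  V_1 = 7.014 V, V_2 = 5.37 V, V_3 = 0.8767 V
I_R2 = (V_1 - V_2)/R2 = (7.014 - 5.37)/3 = 0.5479 A
|I_R2| = 0.5479 A

Final answer: |I_R2| = 0.5479 A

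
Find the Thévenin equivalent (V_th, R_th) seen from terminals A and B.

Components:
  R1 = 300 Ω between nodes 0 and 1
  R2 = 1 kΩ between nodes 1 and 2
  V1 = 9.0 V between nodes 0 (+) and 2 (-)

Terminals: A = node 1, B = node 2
Step 1 — V_th is the open-circuit voltage V_A - V_B (nothing connected across the terminals).
Nodal analysis, taking node 2 as the 0 V reference.
Source V1 fixes V_0 = 9 V.
KCL at each unknown node (sum of currents leaving = 0; resistances in Ω):
  Node 1: (V_1 - 9)/300 + (V_1 - 0)/1000 = 0
Collecting terms: 0.004333 × V_1 = 0.03  =>  V_1 = 6.923 V
V_th = V_1 - V_2 = 6.923 - 0 = 6.923 V
Step 2 — R_th: zero the source — replace V1 by a short circuit (node 2 merges into node 0) — and find the resistance seen between A (node 1) and B (node 0).
Reduce the network between node 1 (A) and node 0 (B) by series/parallel combination:
  Rp1 = R1 ‖ R2 (parallel, both between nodes 0 and 1) = 1/(1/300 + 1/1000) = 230.8 Ω
R_th = 230.8 Ω

Final answer: V_th = 6.923 V, R_th = 230.8 Ω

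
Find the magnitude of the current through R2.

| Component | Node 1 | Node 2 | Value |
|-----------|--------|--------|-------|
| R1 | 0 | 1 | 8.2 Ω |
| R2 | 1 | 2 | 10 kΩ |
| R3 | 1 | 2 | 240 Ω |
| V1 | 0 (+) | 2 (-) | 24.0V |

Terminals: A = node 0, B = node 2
Nodal analysis, taking node 2 as the 0 V reference.
Source V1 fixes V_0 = 24 V.
KCL at each unknown node (sum of currents leaving = 0; resistances in Ω):
  Node 1: (V_1 - 24)/8.2 + (V_1 - 0)/10000 + (V_1 - 0)/240 = 0
Collecting terms: 0.1262 × V_1 = 2.927  =>  V_1 = 23.19 V
I_R2 = (V_1 - V_2)/R2 = (23.19 - 0)/10000 = 0.002319 A
|I_R2| = 0.002319 A

Final answer: |I_R2| = 0.002319 A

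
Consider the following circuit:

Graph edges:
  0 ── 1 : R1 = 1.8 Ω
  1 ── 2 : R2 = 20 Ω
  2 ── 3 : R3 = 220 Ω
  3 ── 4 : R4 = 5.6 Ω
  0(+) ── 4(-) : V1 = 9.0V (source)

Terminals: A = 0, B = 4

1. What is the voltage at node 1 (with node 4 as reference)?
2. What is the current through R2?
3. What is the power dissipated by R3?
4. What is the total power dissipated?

Nodal analysis, taking node 4 as the 0 V reference.
Source V1 fixes V_0 = 9 V.
KCL at each unknown node (sum of currents leaving = 0; resistances in Ω):
  Node 1: (V_1 - 9)/1.8 + (V_1 - V_2)/20 = 0
  Node 2: (V_2 - V_1)/20 + (V_2 - V_3)/220 = 0
  Node 3: (V_3 - V_2)/220 + (V_3 - 0)/5.6 = 0
Collecting terms (coefficients in siemens):
  0.6056·V_1 - 0.05·V_2 = 5
  0.05455·V_2 - 0.05·V_1 - 0.004545·V_3 = 0
  0.1831·V_3 - 0.004545·V_2 = 0
Solving these 3 simultaneous equations (Gaussian elimination) gives:
  V_1 = 8.935 V, V_2 = 8.207 V, V_3 = 0.2037 V
Part 1:
  Read off the nodal solution: V_1 = 8.935 V
Part 2:
  I_R2 = (V_1 - V_2)/R2 = (8.935 - 8.207)/20 = 0.03638 A
  Magnitude: I_R2 = 0.03638 A
Part 3:
  I_R3 = (V_2 - V_3)/R3 = (8.207 - 0.2037)/220 = 0.03638 A
  P_R3 = I_R3² × R3 = (0.03638)² × 220 = 0.2911 W
Part 4:
  Power in each resistor, P = (ΔV)²/R:
    P_R1 = (9 - 8.935)²/1.8 = 0.002382 W
    P_R2 = (8.935 - 8.207)²/20 = 0.02647 W
    P_R3 = (8.207 - 0.2037)²/220 = 0.2911 W
    P_R4 = (0.2037 - 0)²/5.6 = 0.007411 W
  P_total = P_R1 + P_R2 + P_R3 + P_R4 = 0.3274 W

Final answers:
1. V_1 = 8.935 V
2. I_R2 = 0.03638 A
3. P_R3 = 0.2911 W
4. P_total = 0.3274 W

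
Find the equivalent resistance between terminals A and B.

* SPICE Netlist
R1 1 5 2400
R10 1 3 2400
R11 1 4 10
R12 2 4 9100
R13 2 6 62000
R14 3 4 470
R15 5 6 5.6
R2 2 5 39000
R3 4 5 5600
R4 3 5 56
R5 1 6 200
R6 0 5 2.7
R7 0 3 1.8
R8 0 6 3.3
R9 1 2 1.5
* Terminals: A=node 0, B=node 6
The network is not a plain series/parallel combination. Inject a 1 A test current into terminal A (node 0) and return it from terminal B (node 6); then R_eq = V_A / (1 A).
Nodal analysis, taking node 6 as the 0 V reference.
Current source I_test pushes 1 A into node 0 and draws it out of node 6.
KCL at each unknown node (sum of currents leaving = 0; resistances in Ω):
  Node 0: (V_0 - V_5)/2.7 + (V_0 - V_3)/1.8 + (V_0 - 0)/3.3 - 1 = 0
  Node 1: (V_1 - V_5)/2400 + (V_1 - 0)/200 + (V_1 - V_2)/1.5 + (V_1 - V_3)/2400 + (V_1 - V_4)/10 = 0
  Node 2: (V_2 - V_1)/1.5 + (V_2 - V_5)/39000 + (V_2 - V_4)/9100 + (V_2 - 0)/62000 = 0
  Node 3: (V_3 - V_0)/1.8 + (V_3 - V_1)/2400 + (V_3 - V_5)/56 + (V_3 - V_4)/470 = 0
  Node 4: (V_4 - V_1)/10 + (V_4 - V_2)/9100 + (V_4 - V_3)/470 + (V_4 - V_5)/5600 = 0
  Node 5: (V_5 - V_0)/2.7 + (V_5 - V_1)/2400 + (V_5 - V_2)/39000 + (V_5 - V_3)/56 + (V_5 - V_4)/5600 + (V_5 - 0)/5.6 = 0
Collecting terms (coefficients in siemens):
  1.229·V_0 - 0.5556·V_3 - 0.3704·V_5 = 1
  0.7725·V_1 - 0.6667·V_2 - 0.0004167·V_3 - 0.1·V_4 - 0.0004167·V_5 = 0
  0.6668·V_2 - 0.6667·V_1 - 0.0001099·V_4 - 0.00002564·V_5 = 0
  0.576·V_3 - 0.5556·V_0 - 0.0004167·V_1 - 0.002128·V_4 - 0.01786·V_5 = 0
  0.1024·V_4 - 0.1·V_1 - 0.0001099·V_2 - 0.002128·V_3 - 0.0001786·V_5 = 0
  0.5674·V_5 - 0.3704·V_0 - 0.0004167·V_1 - 0.00002564·V_2 - 0.01786·V_3 - 0.0001786·V_4 = 0
Solving these 6 simultaneous equations (Gaussian elimination) gives:
  V_0 = 2.342 V, V_1 = 0.8317 V, V_2 = 0.8317 V, V_3 = 2.312 V
  V_4 = 0.8638 V, V_5 = 1.602 V
R_eq = V_0 / 1 A = 2.342 Ω

Final answer: 2.342 Ω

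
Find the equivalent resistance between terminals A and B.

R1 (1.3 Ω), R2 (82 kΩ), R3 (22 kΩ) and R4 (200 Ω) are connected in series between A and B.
Reduce the network between node 0 (A) and node 4 (B) by series/parallel combination:
  Rs1 = R1 + R2 (series, joined only at node 1) = 1.3 + 82000 = 82000 Ω
  Rs2 = R3 + Rs1 (series, joined only at node 2) = 22000 + 82000 = 104000 Ω
  Rs3 = R4 + Rs2 (series, joined only at node 3) = 200 + 104000 = 104200 Ω
R_eq = 104.2 kΩ

Final answer: 104.2 kΩ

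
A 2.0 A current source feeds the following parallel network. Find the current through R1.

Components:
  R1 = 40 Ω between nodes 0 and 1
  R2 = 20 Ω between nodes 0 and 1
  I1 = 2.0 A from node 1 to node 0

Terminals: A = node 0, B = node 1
All resistors sit directly between nodes 0 and 1, so they are in parallel and share one voltage V; the full source current 2 A splits among them.
1/R_par = 1/40 + 1/20 = 0.075 S  =>  R_par = 13.33 Ω
V = I × R_par = 2 × 13.33 = 26.67 V
I_R1 = V/R1 = 26.67/40 = 0.6667 A

Final answer: 0.6667 A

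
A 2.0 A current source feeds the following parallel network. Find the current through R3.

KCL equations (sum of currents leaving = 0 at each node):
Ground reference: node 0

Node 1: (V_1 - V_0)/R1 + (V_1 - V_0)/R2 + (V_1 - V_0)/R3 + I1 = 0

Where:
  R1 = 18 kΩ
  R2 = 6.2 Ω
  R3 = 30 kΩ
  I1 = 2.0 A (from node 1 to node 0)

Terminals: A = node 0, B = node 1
All resistors sit directly between nodes 0 and 1, so they are in parallel and share one voltage V; the full source current 2 A splits among them.
1/R_par = 1/18000 + 1/6.2 + 1/30000 = 0.1614 S  =>  R_par = 6.197 Ω
V = I × R_par = 2 × 6.197 = 12.39 V
I_R3 = V/R3 = 12.39/30000 = 0.0004131 A

Final answer: 0.0004131 A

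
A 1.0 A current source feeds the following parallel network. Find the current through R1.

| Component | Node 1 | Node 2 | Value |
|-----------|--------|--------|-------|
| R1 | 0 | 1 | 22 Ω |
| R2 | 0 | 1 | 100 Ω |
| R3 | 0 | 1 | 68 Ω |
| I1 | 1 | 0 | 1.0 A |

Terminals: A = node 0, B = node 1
All resistors sit directly between nodes 0 and 1, so they are in parallel and share one voltage V; the full source current 1 A splits among them.
1/R_par = 1/22 + 1/100 + 1/68 = 0.07016 S  =>  R_par = 14.25 Ω
V = I × R_par = 1 × 14.25 = 14.25 V
I_R1 = V/R1 = 14.25/22 = 0.6479 A

Final answer: 0.6479 A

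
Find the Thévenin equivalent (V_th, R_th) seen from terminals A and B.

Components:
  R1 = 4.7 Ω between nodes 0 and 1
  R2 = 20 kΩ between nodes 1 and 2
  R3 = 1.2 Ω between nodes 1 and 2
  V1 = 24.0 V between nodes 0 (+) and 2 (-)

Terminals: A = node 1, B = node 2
Step 1 — V_th is the open-circuit voltage V_A - V_B (nothing connected across the terminals).
Nodal analysis, taking node 2 as the 0 V reference.
Source V1 fixes V_0 = 24 V.
KCL at each unknown node (sum of currents leaving = 0; resistances in Ω):
  Node 1: (V_1 - 24)/4.7 + (V_1 - 0)/20000 + (V_1 - 0)/1.2 = 0
Collecting terms: 1.046 × V_1 = 5.106  =>  V_1 = 4.881 V
V_th = V_1 - V_2 = 4.881 - 0 = 4.881 V
Step 2 — R_th: zero the source — replace V1 by a short circuit (node 2 merges into node 0) — and find the resistance seen between A (node 1) and B (node 0).
Reduce the network between node 1 (A) and node 0 (B) by series/parallel combination:
  Rp1 = R1 ‖ R2 ‖ R3 (parallel, all between nodes 0 and 1) = 1/(1/4.7 + 1/20000 + 1/1.2) = 0.9559 Ω
R_th = 0.9559 Ω

Final answer: V_th = 4.881 V, R_th = 0.9559 Ω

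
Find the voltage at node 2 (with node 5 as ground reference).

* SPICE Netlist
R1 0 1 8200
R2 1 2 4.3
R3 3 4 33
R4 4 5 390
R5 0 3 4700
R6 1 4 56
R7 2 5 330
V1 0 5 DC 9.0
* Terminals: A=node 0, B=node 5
Nodal analysis, taking node 5 as the 0 V reference.
Source V1 fixes V_0 = 9 V.
KCL at each unknown node (sum of currents leaving = 0; resistances in Ω):
  Node 1: (V_1 - 9)/8200 + (V_1 - V_2)/4.3 + (V_1 - V_4)/56 = 0
  Node 2: (V_2 - V_1)/4.3 + (V_2 - 0)/330 = 0
  Node 3: (V_3 - V_4)/33 + (V_3 - 9)/4700 = 0
  Node 4: (V_4 - V_3)/33 + (V_4 - 0)/390 + (V_4 - V_1)/56 = 0
Collecting terms (coefficients in siemens):
  0.2505·V_1 - 0.2326·V_2 - 0.01786·V_4 = 0.001098
  0.2356·V_2 - 0.2326·V_1 = 0
  0.03052·V_3 - 0.0303·V_4 = 0.001915
  0.05072·V_4 - 0.01786·V_1 - 0.0303·V_3 = 0
Solving these 4 simultaneous equations (Gaussian elimination) gives:
  V_1 = 0.4974 V, V_2 = 0.491 V, V_3 = 0.5818 V, V_4 = 0.5227 V
The requested potential is V_2 = 0.491 V.

Final answer: V_2 = 0.491 V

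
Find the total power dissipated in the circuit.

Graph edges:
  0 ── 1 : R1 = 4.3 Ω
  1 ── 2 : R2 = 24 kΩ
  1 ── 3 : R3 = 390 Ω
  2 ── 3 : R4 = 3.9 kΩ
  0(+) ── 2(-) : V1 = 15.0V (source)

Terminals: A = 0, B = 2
Nodal analysis, taking node 2 as the 0 V reference.
Source V1 fixes V_0 = 15 V.
KCL at each unknown node (sum of currents leaving = 0; resistances in Ω):
  Node 1: (V_1 - 15)/4.3 + (V_1 - 0)/24000 + (V_1 - V_3)/390 = 0
  Node 3: (V_3 - V_1)/390 + (V_3 - 0)/3900 = 0
Collecting terms (coefficients in siemens):
  0.2352·V_1 - 0.002564·V_3 = 3.488
  0.002821·V_3 - 0.002564·V_1 = 0
Determinant D = (0.2352)(0.002821) - (-0.002564)(-0.002564) = 0.0006567
V_1 = [(3.488)(0.002821) - (-0.002564)(0)]/D = 14.98 V
V_3 = [(0.2352)(0) - (3.488)(-0.002564)]/D = 13.62 V
Power in each resistor, P = (ΔV)²/R:
  P_R1 = (15 - 14.98)²/4.3 = 0.00007287 W
  P_R2 = (14.98 - 0)²/24000 = 0.009353 W
  P_R3 = (14.98 - 13.62)²/390 = 0.004757 W
  P_R4 = (0 - 13.62)²/3900 = 0.04757 W
P_total = P_R1 + P_R2 + P_R3 + P_R4 = 0.06175 W

Final answer: 0.06175 W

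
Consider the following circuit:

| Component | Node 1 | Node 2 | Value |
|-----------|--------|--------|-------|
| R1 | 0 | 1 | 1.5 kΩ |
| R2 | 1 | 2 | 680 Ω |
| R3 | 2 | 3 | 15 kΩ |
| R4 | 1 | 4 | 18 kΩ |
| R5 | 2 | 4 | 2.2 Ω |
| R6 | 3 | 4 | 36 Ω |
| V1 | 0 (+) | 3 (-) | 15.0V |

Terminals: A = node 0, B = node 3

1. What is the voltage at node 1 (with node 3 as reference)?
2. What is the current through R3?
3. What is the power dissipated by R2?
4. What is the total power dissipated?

Nodal analysis, taking node 3 as the 0 V reference.
Source V1 fixes V_0 = 15 V.
KCL at each unknown node (sum of currents leaving = 0; resistances in Ω):
  Node 1: (V_1 - 15)/1500 + (V_1 - V_2)/680 + (V_1 - V_4)/18000 = 0
  Node 2: (V_2 - V_1)/680 + (V_2 - 0)/15000 + (V_2 - V_4)/2.2 = 0
  Node 4: (V_4 - V_1)/18000 + (V_4 - V_2)/2.2 + (V_4 - 0)/36 = 0
Collecting terms (coefficients in siemens):
  0.002193·V_1 - 0.001471·V_2 - 0.00005556·V_4 = 0.01
  0.4561·V_2 - 0.001471·V_1 - 0.4545·V_4 = 0
  0.4824·V_4 - 0.00005556·V_1 - 0.4545·V_2 = 0
Solving these 3 simultaneous equations (Gaussian elimination) gives:
  V_1 = 4.741 V, V_2 = 0.2601 V, V_4 = 0.2456 V
Part 1:
  Read off the nodal solution: V_1 = 4.741 V
Part 2:
  I_R3 = (V_2 - V_3)/R3 = (0.2601 - 0)/15000 = 0.00001734 A
  Magnitude: I_R3 = 0.00001734 A
Part 3:
  I_R2 = (V_1 - V_2)/R2 = (4.741 - 0.2601)/680 = 0.00659 A
  P_R2 = I_R2² × R2 = (0.00659)² × 680 = 0.02953 W
Part 4:
  Power in each resistor, P = (ΔV)²/R:
    P_R1 = (15 - 4.741)²/1500 = 0.07016 W
    P_R2 = (4.741 - 0.2601)²/680 = 0.02953 W
    P_R3 = (0.2601 - 0)²/15000 = 0.000004508 W
    P_R4 = (4.741 - 0.2456)²/18000 = 0.001123 W
    P_R5 = (0.2601 - 0.2456)²/2.2 = 0.00009503 W
    P_R6 = (0 - 0.2456)²/36 = 0.001675 W
  P_total = P_R1 + P_R2 + P_R3 + P_R4 + P_R5 + P_R6 = 0.1026 W

Final answers:
1. V_1 = 4.741 V
2. I_R3 = 1.734e-05 A
3. P_R2 = 0.02953 W
4. P_total = 0.1026 W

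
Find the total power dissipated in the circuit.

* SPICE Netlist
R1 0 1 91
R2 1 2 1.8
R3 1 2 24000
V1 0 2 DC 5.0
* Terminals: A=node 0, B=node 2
Nodal analysis, taking node 2 as the 0 V reference.
Source V1 fixes V_0 = 5 V.
KCL at each unknown node (sum of currents leaving = 0; resistances in Ω):
  Node 1: (V_1 - 5)/91 + (V_1 - 0)/1.8 + (V_1 - 0)/24000 = 0
Collecting terms: 0.5666 × V_1 = 0.05495  =>  V_1 = 0.09698 V
Power in each resistor, P = (ΔV)²/R:
  P_R1 = (5 - 0.09698)²/91 = 0.2642 W
  P_R2 = (0.09698 - 0)²/1.8 = 0.005225 W
  P_R3 = (0.09698 - 0)²/24000 = 0.0000003918 W
P_total = P_R1 + P_R2 + P_R3 = 0.2694 W

Final answer: 0.2694 W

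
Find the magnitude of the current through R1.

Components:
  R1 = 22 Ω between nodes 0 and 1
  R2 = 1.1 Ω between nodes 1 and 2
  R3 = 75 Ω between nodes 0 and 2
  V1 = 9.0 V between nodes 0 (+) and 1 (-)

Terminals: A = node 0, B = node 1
Nodal analysis, taking node 1 as the 0 V reference.
Source V1 fixes V_0 = 9 V.
KCL at each unknown node (sum of currents leaving = 0; resistances in Ω):
  Node 2: (V_2 - 0)/1.1 + (V_2 - 9)/75 = 0
Collecting terms: 0.9224 × V_2 = 0.12  =>  V_2 = 0.1301 V
I_R1 = (V_0 - V_1)/R1 = (9 - 0)/22 = 0.4091 A
|I_R1| = 0.4091 A

Final answer: |I_R1| = 0.4091 A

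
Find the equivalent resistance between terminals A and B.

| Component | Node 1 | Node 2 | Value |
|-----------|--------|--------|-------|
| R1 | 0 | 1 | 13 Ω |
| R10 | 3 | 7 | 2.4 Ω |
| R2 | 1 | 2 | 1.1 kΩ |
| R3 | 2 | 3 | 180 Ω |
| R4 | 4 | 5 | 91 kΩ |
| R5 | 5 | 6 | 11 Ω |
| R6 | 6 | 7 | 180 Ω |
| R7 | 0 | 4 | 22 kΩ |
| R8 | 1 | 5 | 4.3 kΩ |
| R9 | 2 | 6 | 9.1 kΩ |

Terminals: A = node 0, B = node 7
The network is not a plain series/parallel combination. Inject a 1 A test current into terminal A (node 0) and return it from terminal B (node 7); then R_eq = V_A / (1 A).
Nodal analysis, taking node 7 as the 0 V reference.
Current source I_test pushes 1 A into node 0 and draws it out of node 7.
KCL at each unknown node (sum of currents leaving = 0; resistances in Ω):
  Node 0: (V_0 - V_1)/13 + (V_0 - V_4)/22000 - 1 = 0
  Node 1: (V_1 - V_0)/13 + (V_1 - V_2)/1100 + (V_1 - V_5)/4300 = 0
  Node 2: (V_2 - V_1)/1100 + (V_2 - V_3)/180 + (V_2 - V_6)/9100 = 0
  Node 3: (V_3 - V_2)/180 + (V_3 - 0)/2.4 = 0
  Node 4: (V_4 - V_0)/22000 + (V_4 - V_5)/91000 = 0
  Node 5: (V_5 - V_1)/4300 + (V_5 - V_4)/91000 + (V_5 - V_6)/11 = 0
  Node 6: (V_6 - V_2)/9100 + (V_6 - V_5)/11 + (V_6 - 0)/180 = 0
Collecting terms (coefficients in siemens):
  0.07697·V_0 - 0.07692·V_1 - 0.00004545·V_4 = 1
  0.07806·V_1 - 0.07692·V_0 - 0.0009091·V_2 - 0.0002326·V_5 = 0
  0.006575·V_2 - 0.0009091·V_1 - 0.005556·V_3 - 0.0001099·V_6 = 0
  0.4222·V_3 - 0.005556·V_2 = 0
  0.00005644·V_4 - 0.00004545·V_0 - 0.00001099·V_5 = 0
  0.09115·V_5 - 0.0002326·V_1 - 0.00001099·V_4 - 0.09091·V_6 = 0
  0.09657·V_6 - 0.0001099·V_2 - 0.09091·V_5 = 0
Solving these 7 simultaneous equations (Gaussian elimination) gives:
  V_0 = 1001 V, V_1 = 988.4 V, V_2 = 138.9 V, V_3 = 1.828 V
  V_4 = 815.2 V, V_5 = 45.4 V, V_6 = 42.9 V
R_eq = V_0 / 1 A = 1001 Ω = 1.001 kΩ

Final answer: 1.001 kΩ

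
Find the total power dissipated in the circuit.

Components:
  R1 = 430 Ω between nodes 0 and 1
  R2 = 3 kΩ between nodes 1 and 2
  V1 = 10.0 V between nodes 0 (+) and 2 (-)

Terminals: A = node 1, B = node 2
Nodal analysis, taking node 2 as the 0 V reference.
Source V1 fixes V_0 = 10 V.
KCL at each unknown node (sum of currents leaving = 0; resistances in Ω):
  Node 1: (V_1 - 10)/430 + (V_1 - 0)/3000 = 0
Collecting terms: 0.002659 × V_1 = 0.02326  =>  V_1 = 8.746 V
Power in each resistor, P = (ΔV)²/R:
  P_R1 = (10 - 8.746)²/430 = 0.003655 W
  P_R2 = (8.746 - 0)²/3000 = 0.0255 W
P_total = P_R1 + P_R2 = 0.02915 W

Final answer: 0.02915 W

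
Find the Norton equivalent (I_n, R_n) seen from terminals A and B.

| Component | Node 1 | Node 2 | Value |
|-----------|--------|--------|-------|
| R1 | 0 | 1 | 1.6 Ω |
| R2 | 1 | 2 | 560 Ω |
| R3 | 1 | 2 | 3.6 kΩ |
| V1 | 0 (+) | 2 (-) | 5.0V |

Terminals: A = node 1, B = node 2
Find the Thévenin equivalent first; then I_n = V_th/R_th and R_n = R_th.
Step 1 — V_th is the open-circuit voltage V_A - V_B (nothing connected across the terminals).
Nodal analysis, taking node 2 as the 0 V reference.
Source V1 fixes V_0 = 5 V.
KCL at each unknown node (sum of currents leaving = 0; resistances in Ω):
  Node 1: (V_1 - 5)/1.6 + (V_1 - 0)/560 + (V_1 - 0)/3600 = 0
Collecting terms: 0.6271 × V_1 = 3.125  =>  V_1 = 4.984 V
V_th = V_1 - V_2 = 4.984 - 0 = 4.984 V
Step 2 — R_th: zero the source — replace V1 by a short circuit (node 2 merges into node 0) — and find the resistance seen between A (node 1) and B (node 0).
Reduce the network between node 1 (A) and node 0 (B) by series/parallel combination:
  Rp1 = R1 ‖ R2 ‖ R3 (parallel, all between nodes 0 and 1) = 1/(1/1.6 + 1/560 + 1/3600) = 1.595 Ω
R_th = 1.595 Ω
I_n = V_th/R_th = 4.984/1.595 = 3.125 A, and R_n = R_th = 1.595 Ω

Final answer: I_n = 3.125 A, R_n = 1.595 Ω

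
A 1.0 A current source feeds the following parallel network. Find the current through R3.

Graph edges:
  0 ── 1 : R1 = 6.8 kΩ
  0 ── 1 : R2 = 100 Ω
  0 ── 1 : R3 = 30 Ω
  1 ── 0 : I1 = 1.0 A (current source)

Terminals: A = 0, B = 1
All resistors sit directly between nodes 0 and 1, so they are in parallel and share one voltage V; the full source current 1 A splits among them.
1/R_par = 1/6800 + 1/100 + 1/30 = 0.04348 S  =>  R_par = 23 Ω
V = I × R_par = 1 × 23 = 23 V
I_R3 = V/R3 = 23/30 = 0.7666 A

Final answer: 0.7666 A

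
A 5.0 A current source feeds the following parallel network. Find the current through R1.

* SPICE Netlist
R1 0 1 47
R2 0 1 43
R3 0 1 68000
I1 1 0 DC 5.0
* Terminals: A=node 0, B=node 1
All resistors sit directly between nodes 0 and 1, so they are in parallel and share one voltage V; the full source current 5 A splits among them.
1/R_par = 1/47 + 1/43 + 1/68000 = 0.04455 S  =>  R_par = 22.45 Ω
V = I × R_par = 5 × 22.45 = 112.2 V
I_R1 = V/R1 = 112.2/47 = 2.388 A

Final answer: 2.388 A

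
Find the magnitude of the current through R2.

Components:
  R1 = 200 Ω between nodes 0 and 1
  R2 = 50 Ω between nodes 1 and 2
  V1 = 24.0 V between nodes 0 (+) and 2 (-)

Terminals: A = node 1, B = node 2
Nodal analysis, taking node 2 as the 0 V reference.
Source V1 fixes V_0 = 24 V.
KCL at each unknown node (sum of currents leaving = 0; resistances in Ω):
  Node 1: (V_1 - 24)/200 + (V_1 - 0)/50 = 0
Collecting terms: 0.025 × V_1 = 0.12  =>  V_1 = 4.8 V
I_R2 = (V_1 - V_2)/R2 = (4.8 - 0)/50 = 0.096 A
|I_R2| = 0.096 A

Final answer: |I_R2| = 0.096 A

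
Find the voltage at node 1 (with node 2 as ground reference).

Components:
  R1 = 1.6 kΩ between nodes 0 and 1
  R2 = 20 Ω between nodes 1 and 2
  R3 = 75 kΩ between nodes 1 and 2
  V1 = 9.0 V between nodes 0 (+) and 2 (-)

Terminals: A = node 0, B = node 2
Nodal analysis, taking node 2 as the 0 V reference.
Source V1 fixes V_0 = 9 V.
KCL at each unknown node (sum of currents leaving = 0; resistances in Ω):
  Node 1: (V_1 - 9)/1600 + (V_1 - 0)/20 + (V_1 - 0)/75000 = 0
Collecting terms: 0.05064 × V_1 = 0.005625  =>  V_1 = 0.1111 V
The requested potential is V_1 = 0.1111 V.

Final answer: V_1 = 0.1111 V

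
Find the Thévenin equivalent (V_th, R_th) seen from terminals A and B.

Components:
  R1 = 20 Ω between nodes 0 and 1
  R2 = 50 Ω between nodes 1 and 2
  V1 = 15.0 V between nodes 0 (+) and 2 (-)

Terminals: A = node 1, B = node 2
Step 1 — V_th is the open-circuit voltage V_A - V_B (nothing connected across the terminals).
Nodal analysis, taking node 2 as the 0 V reference.
Source V1 fixes V_0 = 15 V.
KCL at each unknown node (sum of currents leaving = 0; resistances in Ω):
  Node 1: (V_1 - 15)/20 + (V_1 - 0)/50 = 0
Collecting terms: 0.07 × V_1 = 0.75  =>  V_1 = 10.71 V
V_th = V_1 - V_2 = 10.71 - 0 = 10.71 V
Step 2 — R_th: zero the source — replace V1 by a short circuit (node 2 merges into node 0) — and find the resistance seen between A (node 1) and B (node 0).
Reduce the network between node 1 (A) and node 0 (B) by series/parallel combination:
  Rp1 = R1 ‖ R2 (parallel, both between nodes 0 and 1) = 1/(1/20 + 1/50) = 14.29 Ω
R_th = 14.29 Ω

Final answer: V_th = 10.71 V, R_th = 14.29 Ω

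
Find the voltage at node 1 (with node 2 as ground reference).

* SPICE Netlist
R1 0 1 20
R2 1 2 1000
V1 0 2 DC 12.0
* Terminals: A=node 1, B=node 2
Nodal analysis, taking node 2 as the 0 V reference.
Source V1 fixes V_0 = 12 V.
KCL at each unknown node (sum of currents leaving = 0; resistances in Ω):
  Node 1: (V_1 - 12)/20 + (V_1 - 0)/1000 = 0
Collecting terms: 0.051 × V_1 = 0.6  =>  V_1 = 11.76 V
The requested potential is V_1 = 11.76 V.

Final answer: V_1 = 11.76 V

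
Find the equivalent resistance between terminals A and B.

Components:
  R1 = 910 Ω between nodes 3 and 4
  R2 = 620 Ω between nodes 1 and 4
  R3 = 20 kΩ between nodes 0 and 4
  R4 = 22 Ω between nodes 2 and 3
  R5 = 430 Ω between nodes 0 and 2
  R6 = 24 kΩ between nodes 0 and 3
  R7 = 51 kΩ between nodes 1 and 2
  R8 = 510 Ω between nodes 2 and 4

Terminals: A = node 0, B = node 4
The network is not a plain series/parallel combination. Inject a 1 A test current into terminal A (node 0) and return it from terminal B (node 4); then R_eq = V_A / (1 A).
Nodal analysis, taking node 4 as the 0 V reference.
Current source I_test pushes 1 A into node 0 and draws it out of node 4.
KCL at each unknown node (sum of currents leaving = 0; resistances in Ω):
  Node 0: (V_0 - 0)/20000 + (V_0 - V_2)/430 + (V_0 - V_3)/24000 - 1 = 0
  Node 1: (V_1 - 0)/620 + (V_1 - V_2)/51000 = 0
  Node 2: (V_2 - V_0)/430 + (V_2 - V_1)/51000 + (V_2 - V_3)/22 + (V_2 - 0)/510 = 0
  Node 3: (V_3 - V_0)/24000 + (V_3 - V_2)/22 + (V_3 - 0)/910 = 0
Collecting terms (coefficients in siemens):
  0.002417·V_0 - 0.002326·V_2 - 0.00004167·V_3 = 1
  0.001633·V_1 - 0.00001961·V_2 = 0
  0.04976·V_2 - 0.002326·V_0 - 0.00001961·V_1 - 0.04545·V_3 = 0
  0.0466·V_3 - 0.00004167·V_0 - 0.04545·V_2 = 0
Solving these 4 simultaneous equations (Gaussian elimination) gives:
  V_0 = 722.6 V, V_1 = 3.79 V, V_2 = 315.6 V, V_3 = 308.5 V
R_eq = V_0 / 1 A = 722.6 Ω

Final answer: 722.6 Ω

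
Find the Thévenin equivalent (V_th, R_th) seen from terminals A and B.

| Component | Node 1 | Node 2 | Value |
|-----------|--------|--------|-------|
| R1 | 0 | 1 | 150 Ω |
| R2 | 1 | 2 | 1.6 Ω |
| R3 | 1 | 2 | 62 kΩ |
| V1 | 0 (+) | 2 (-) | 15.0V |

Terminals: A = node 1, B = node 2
Step 1 — V_th is the open-circuit voltage V_A - V_B (nothing connected across the terminals).
Nodal analysis, taking node 2 as the 0 V reference.
Source V1 fixes V_0 = 15 V.
KCL at each unknown node (sum of currents leaving = 0; resistances in Ω):
  Node 1: (V_1 - 15)/150 + (V_1 - 0)/1.6 + (V_1 - 0)/62000 = 0
Collecting terms: 0.6317 × V_1 = 0.1  =>  V_1 = 0.1583 V
V_th = V_1 - V_2 = 0.1583 - 0 = 0.1583 V
Step 2 — R_th: zero the source — replace V1 by a short circuit (node 2 merges into node 0) — and find the resistance seen between A (node 1) and B (node 0).
Reduce the network between node 1 (A) and node 0 (B) by series/parallel combination:
  Rp1 = R1 ‖ R2 ‖ R3 (parallel, all between nodes 0 and 1) = 1/(1/150 + 1/1.6 + 1/62000) = 1.583 Ω
R_th = 1.583 Ω

Final answer: V_th = 0.1583 V, R_th = 1.583 Ω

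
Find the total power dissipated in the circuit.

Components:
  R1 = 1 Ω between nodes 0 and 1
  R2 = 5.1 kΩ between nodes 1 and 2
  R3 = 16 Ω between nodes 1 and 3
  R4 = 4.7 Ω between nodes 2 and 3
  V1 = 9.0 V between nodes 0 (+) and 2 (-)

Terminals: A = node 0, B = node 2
Nodal analysis, taking node 2 as the 0 V reference.
Source V1 fixes V_0 = 9 V.
KCL at each unknown node (sum of currents leaving = 0; resistances in Ω):
  Node 1: (V_1 - 9)/1 + (V_1 - 0)/5100 + (V_1 - V_3)/16 = 0
  Node 3: (V_3 - V_1)/16 + (V_3 - 0)/4.7 = 0
Collecting terms (coefficients in siemens):
  1.063·V_1 - 0.0625·V_3 = 9
  0.2753·V_3 - 0.0625·V_1 = 0
Determinant D = (1.063)(0.2753) - (-0.0625)(-0.0625) = 0.2886
V_1 = [(9)(0.2753) - (-0.0625)(0)]/D = 8.584 V
V_3 = [(1.063)(0) - (9)(-0.0625)]/D = 1.949 V
Power in each resistor, P = (ΔV)²/R:
  P_R1 = (9 - 8.584)²/1 = 0.1733 W
  P_R2 = (8.584 - 0)²/5100 = 0.01445 W
  P_R3 = (8.584 - 1.949)²/16 = 2.751 W
  P_R4 = (0 - 1.949)²/4.7 = 0.8082 W
P_total = P_R1 + P_R2 + P_R3 + P_R4 = 3.747 W

Final answer: 3.747 W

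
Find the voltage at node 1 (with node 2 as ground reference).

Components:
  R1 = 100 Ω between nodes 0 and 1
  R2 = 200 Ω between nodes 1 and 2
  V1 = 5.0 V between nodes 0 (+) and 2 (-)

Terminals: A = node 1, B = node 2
Nodal analysis, taking node 2 as the 0 V reference.
Source V1 fixes V_0 = 5 V.
KCL at each unknown node (sum of currents leaving = 0; resistances in Ω):
  Node 1: (V_1 - 5)/100 + (V_1 - 0)/200 = 0
Collecting terms: 0.015 × V_1 = 0.05  =>  V_1 = 3.333 V
The requested potential is V_1 = 3.333 V.

Final answer: V_1 = 3.333 V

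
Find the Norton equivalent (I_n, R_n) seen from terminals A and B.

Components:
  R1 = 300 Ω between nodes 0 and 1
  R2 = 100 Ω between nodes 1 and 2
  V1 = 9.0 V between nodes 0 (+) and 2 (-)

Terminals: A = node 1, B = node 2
Find the Thévenin equivalent first; then I_n = V_th/R_th and R_n = R_th.
Step 1 — V_th is the open-circuit voltage V_A - V_B (nothing connected across the terminals).
Nodal analysis, taking node 2 as the 0 V reference.
Source V1 fixes V_0 = 9 V.
KCL at each unknown node (sum of currents leaving = 0; resistances in Ω):
  Node 1: (V_1 - 9)/300 + (V_1 - 0)/100 = 0
Collecting terms: 0.01333 × V_1 = 0.03  =>  V_1 = 2.25 V
V_th = V_1 - V_2 = 2.25 - 0 = 2.25 V
Step 2 — R_th: zero the source — replace V1 by a short circuit (node 2 merges into node 0) — and find the resistance seen between A (node 1) and B (node 0).
Reduce the network between node 1 (A) and node 0 (B) by series/parallel combination:
  Rp1 = R1 ‖ R2 (parallel, both between nodes 0 and 1) = 1/(1/300 + 1/100) = 75 Ω
R_th = 75 Ω
I_n = V_th/R_th = 2.25/75 = 0.03 A, and R_n = R_th = 75 Ω

Final answer: I_n = 0.03 A, R_n = 75 Ω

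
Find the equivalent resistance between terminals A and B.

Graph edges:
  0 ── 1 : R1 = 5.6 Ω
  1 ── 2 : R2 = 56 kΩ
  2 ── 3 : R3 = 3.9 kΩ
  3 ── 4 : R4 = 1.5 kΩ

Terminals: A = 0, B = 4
Reduce the network between node 0 (A) and node 4 (B) by series/parallel combination:
  Rs1 = R1 + R2 (series, joined only at node 1) = 5.6 + 56000 = 56010 Ω
  Rs2 = R3 + Rs1 (series, joined only at node 2) = 3900 + 56010 = 59910 Ω
  Rs3 = R4 + Rs2 (series, joined only at node 3) = 1500 + 59910 = 61410 Ω
R_eq = 61.41 kΩ

Final answer: 61.41 kΩ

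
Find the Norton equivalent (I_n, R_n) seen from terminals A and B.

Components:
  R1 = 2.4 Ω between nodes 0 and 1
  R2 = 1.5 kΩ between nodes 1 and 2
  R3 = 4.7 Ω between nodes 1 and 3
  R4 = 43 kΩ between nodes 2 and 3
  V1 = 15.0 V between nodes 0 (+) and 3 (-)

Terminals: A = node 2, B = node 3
Find the Thévenin equivalent first; then I_n = V_th/R_th and R_n = R_th.
Step 1 — V_th is the open-circuit voltage V_A - V_B (nothing connected across the terminals).
Nodal analysis, taking node 3 as the 0 V reference.
Source V1 fixes V_0 = 15 V.
KCL at each unknown node (sum of currents leaving = 0; resistances in Ω):
  Node 1: (V_1 - 15)/2.4 + (V_1 - V_2)/1500 + (V_1 - 0)/4.7 = 0
  Node 2: (V_2 - V_1)/1500 + (V_2 - 0)/43000 = 0
Collecting terms (coefficients in siemens):
  0.6301·V_1 - 0.0006667·V_2 = 6.25
  0.0006899·V_2 - 0.0006667·V_1 = 0
Determinant D = (0.6301)(0.0006899) - (-0.0006667)(-0.0006667) = 0.0004343
V_1 = [(6.25)(0.0006899) - (-0.0006667)(0)]/D = 9.929 V
V_2 = [(0.6301)(0) - (6.25)(-0.0006667)]/D = 9.595 V
V_th = V_2 - V_3 = 9.595 - 0 = 9.595 V
Step 2 — R_th: zero the source — replace V1 by a short circuit (node 3 merges into node 0) — and find the resistance seen between A (node 2) and B (node 0).
Reduce the network between node 2 (A) and node 0 (B) by series/parallel combination:
  Rp1 = R1 ‖ R3 (parallel, both between nodes 0 and 1) = 1/(1/2.4 + 1/4.7) = 1.589 Ω
  Rs1 = R2 + Rp1 (series, joined only at node 1) = 1500 + 1.589 = 1502 Ω
  Rp2 = R4 ‖ Rs1 (parallel, both between nodes 0 and 2) = 1/(1/43000 + 1/1502) = 1451 Ω
R_th = 1.451 kΩ
I_n = V_th/R_th = 9.595/1451 = 0.006613 A, and R_n = R_th = 1.451 kΩ

Final answer: I_n = 0.006613 A, R_n = 1.451 kΩ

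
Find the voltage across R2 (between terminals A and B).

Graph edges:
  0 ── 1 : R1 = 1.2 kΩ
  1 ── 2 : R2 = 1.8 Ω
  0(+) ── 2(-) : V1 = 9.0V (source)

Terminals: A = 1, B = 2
R1 and R2 are in series across V1 (node 0 → node 1 → node 2), and the output A–B is taken across R2, so this is a voltage divider.
Series current: I = V1/(R1 + R2) = 9/(1200 + 1.8) = 9/1202 = 0.007489 A
V_R2 = I × R2 = V1 × R2/(R1 + R2) = 9 × 1.8/1202 = 0.01348 V

Final answer: 0.01348 V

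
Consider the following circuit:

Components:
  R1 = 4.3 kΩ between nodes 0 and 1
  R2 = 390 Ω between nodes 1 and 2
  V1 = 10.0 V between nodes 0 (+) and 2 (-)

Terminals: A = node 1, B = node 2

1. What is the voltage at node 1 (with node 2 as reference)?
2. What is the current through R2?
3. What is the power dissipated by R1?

Nodal analysis, taking node 2 as the 0 V reference.
Source V1 fixes V_0 = 10 V.
KCL at each unknown node (sum of currents leaving = 0; resistances in Ω):
  Node 1: (V_1 - 10)/4300 + (V_1 - 0)/390 = 0
Collecting terms: 0.002797 × V_1 = 0.002326  =>  V_1 = 0.8316 V
Part 1:
  Read off the nodal solution: V_1 = 0.8316 V
Part 2:
  I_R2 = (V_1 - V_2)/R2 = (0.8316 - 0)/390 = 0.002132 A
  Magnitude: I_R2 = 0.002132 A
Part 3:
  I_R1 = (V_0 - V_1)/R1 = (10 - 0.8316)/4300 = 0.002132 A
  P_R1 = I_R1² × R1 = (0.002132)² × 4300 = 0.01955 W

Final answers:
1. V_1 = 0.8316 V
2. I_R2 = 0.002132 A
3. P_R1 = 0.01955 W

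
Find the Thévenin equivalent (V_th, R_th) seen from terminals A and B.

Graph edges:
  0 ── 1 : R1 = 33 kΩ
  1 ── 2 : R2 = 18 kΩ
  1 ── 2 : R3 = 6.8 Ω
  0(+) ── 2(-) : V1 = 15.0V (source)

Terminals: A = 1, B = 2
Step 1 — V_th is the open-circuit voltage V_A - V_B (nothing connected across the terminals).
Nodal analysis, taking node 2 as the 0 V reference.
Source V1 fixes V_0 = 15 V.
KCL at each unknown node (sum of currents leaving = 0; resistances in Ω):
  Node 1: (V_1 - 15)/33000 + (V_1 - 0)/18000 + (V_1 - 0)/6.8 = 0
Collecting terms: 0.1471 × V_1 = 0.0004545  =>  V_1 = 0.003089 V
V_th = V_1 - V_2 = 0.003089 - 0 = 0.003089 V
Step 2 — R_th: zero the source — replace V1 by a short circuit (node 2 merges into node 0) — and find the resistance seen between A (node 1) and B (node 0).
Reduce the network between node 1 (A) and node 0 (B) by series/parallel combination:
  Rp1 = R1 ‖ R2 ‖ R3 (parallel, all between nodes 0 and 1) = 1/(1/33000 + 1/18000 + 1/6.8) = 6.796 Ω
R_th = 6.796 Ω

Final answer: V_th = 0.003089 V, R_th = 6.796 Ω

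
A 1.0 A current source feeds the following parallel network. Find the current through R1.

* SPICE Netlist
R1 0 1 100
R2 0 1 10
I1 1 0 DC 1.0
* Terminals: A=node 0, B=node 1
All resistors sit directly between nodes 0 and 1, so they are in parallel and share one voltage V; the full source current 1 A splits among them.
1/R_par = 1/100 + 1/10 = 0.11 S  =>  R_par = 9.091 Ω
V = I × R_par = 1 × 9.091 = 9.091 V
I_R1 = V/R1 = 9.091/100 = 0.09091 A

Final answer: 0.09091 A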